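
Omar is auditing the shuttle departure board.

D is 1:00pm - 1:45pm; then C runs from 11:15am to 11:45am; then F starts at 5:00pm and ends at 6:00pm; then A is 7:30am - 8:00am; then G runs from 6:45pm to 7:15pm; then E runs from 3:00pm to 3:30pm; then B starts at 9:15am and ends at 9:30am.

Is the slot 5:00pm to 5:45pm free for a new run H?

A: ends 8:00am at or before H starts 5:00pm → clear.
B: ends 9:30am at or before H starts 5:00pm → clear.
C: ends 11:45am at or before H starts 5:00pm → clear.
D: ends 1:45pm at or before H starts 5:00pm → clear.
E: ends 3:30pm at or before H starts 5:00pm → clear.
F: starts 5:00pm before H ends 5:45pm, and ends 6:00pm after H starts 5:00pm → overlap.
G: starts 6:45pm at or after H ends 5:45pm → clear.
H overlaps F.

No — it overlaps F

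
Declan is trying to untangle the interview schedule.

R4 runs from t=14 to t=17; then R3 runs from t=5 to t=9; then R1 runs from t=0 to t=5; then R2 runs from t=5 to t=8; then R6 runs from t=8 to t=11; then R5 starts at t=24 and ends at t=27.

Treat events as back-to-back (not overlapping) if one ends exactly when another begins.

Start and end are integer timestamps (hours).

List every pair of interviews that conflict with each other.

Check each pair: they overlap iff neither finishes before the other starts.
Sorted by start: R1, R2, R3, R6, R4, R5.
R2 starts exactly when R1 ends (back-to-back, no overlap); R1 is clear from here.
R3 starts before R2 ends → R2 and R3 overlap.
R6 starts exactly when R2 ends (back-to-back, no overlap); R2 is clear from here.
R6 starts before R3 ends → R3 and R6 overlap.
R4 starts after R3 ends; R3 is clear from here.
R4 starts after R6 ends; R6 is clear from here.
R5 starts after R4 ends.

R2 & R3, R3 & R6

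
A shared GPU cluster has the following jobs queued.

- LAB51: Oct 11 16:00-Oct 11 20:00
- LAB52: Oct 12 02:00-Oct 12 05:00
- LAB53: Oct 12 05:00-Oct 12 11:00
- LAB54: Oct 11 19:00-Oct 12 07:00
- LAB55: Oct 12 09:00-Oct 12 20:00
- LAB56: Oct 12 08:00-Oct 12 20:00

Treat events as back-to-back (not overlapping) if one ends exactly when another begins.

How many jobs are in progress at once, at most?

Walk through starts and ends in time order (an end at T is processed before a start at T):
Oct 11 16:00 start LAB51 → 1
Oct 11 19:00 start LAB54 → 2
Oct 11 20:00 end LAB51 → 1
Oct 12 02:00 start LAB52 → 2
Oct 12 05:00 end LAB52 → 1
Oct 12 05:00 start LAB53 → 2
Oct 12 07:00 end LAB54 → 1
Oct 12 08:00 start LAB56 → 2
Oct 12 09:00 start LAB55 → 3
Oct 12 11:00 end LAB53 → 2
Oct 12 20:00 end LAB55 → 1
Oct 12 20:00 end LAB56 → 0
Peak is 3, at Oct 12 09:00 (LAB53, LAB55, LAB56).

3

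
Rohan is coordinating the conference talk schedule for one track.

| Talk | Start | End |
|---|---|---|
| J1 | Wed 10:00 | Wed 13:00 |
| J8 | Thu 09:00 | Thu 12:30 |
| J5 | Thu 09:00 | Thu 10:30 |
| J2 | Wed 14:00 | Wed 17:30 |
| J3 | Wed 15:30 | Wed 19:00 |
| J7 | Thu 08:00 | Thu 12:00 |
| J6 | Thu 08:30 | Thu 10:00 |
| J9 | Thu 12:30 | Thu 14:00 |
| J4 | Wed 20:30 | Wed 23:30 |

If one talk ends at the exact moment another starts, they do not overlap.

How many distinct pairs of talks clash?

7

Check each pair: they overlap iff neither finishes before the other starts.
Sorted by start: J1, J2, J3, J4, J7, J6, J5, J8, J9.
J2 starts after J1 ends — done with J1.
J3 starts before J2 ends → J2 and J3 overlap.
J4 starts after J2 ends — done with J2.
J4 starts after J3 ends — done with J3.
J7 starts after J4 ends — done with J4.
J6 starts before J7 ends → J7 and J6 overlap.
J5 starts before J7 ends → J7 and J5 overlap.
J8 starts before J7 ends → J7 and J8 overlap.
J9 starts after J7 ends.
J5 starts before J6 ends → J6 and J5 overlap.
J8 starts before J6 ends → J6 and J8 overlap.
J9 starts after J6 ends.
J8 starts before J5 ends → J5 and J8 overlap.
J9 starts after J5 ends.
J9 starts exactly when J8 ends (back-to-back, no overlap).
Overlapping pairs: J2 & J3, J5 & J6, J5 & J7, J5 & J8, J6 & J7, J6 & J8, J7 & J8 — 7 in total.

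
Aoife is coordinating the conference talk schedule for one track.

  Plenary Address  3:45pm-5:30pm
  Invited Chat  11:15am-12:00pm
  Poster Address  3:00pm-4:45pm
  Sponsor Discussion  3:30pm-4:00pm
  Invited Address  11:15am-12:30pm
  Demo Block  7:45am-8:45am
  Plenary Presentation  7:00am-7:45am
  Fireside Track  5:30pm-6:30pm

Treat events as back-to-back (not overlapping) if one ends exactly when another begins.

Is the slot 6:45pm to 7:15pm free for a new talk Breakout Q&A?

Yes — the slot is free

Plenary Presentation: ends 7:45am at or before Breakout Q&A starts 6:45pm → clear.
Demo Block: ends 8:45am at or before Breakout Q&A starts 6:45pm → clear.
Invited Chat: ends 12:00pm at or before Breakout Q&A starts 6:45pm → clear.
Invited Address: ends 12:30pm at or before Breakout Q&A starts 6:45pm → clear.
Poster Address: ends 4:45pm at or before Breakout Q&A starts 6:45pm → clear.
Sponsor Discussion: ends 4:00pm at or before Breakout Q&A starts 6:45pm → clear.
Plenary Address: ends 5:30pm at or before Breakout Q&A starts 6:45pm → clear.
Fireside Track: ends 6:30pm at or before Breakout Q&A starts 6:45pm → clear.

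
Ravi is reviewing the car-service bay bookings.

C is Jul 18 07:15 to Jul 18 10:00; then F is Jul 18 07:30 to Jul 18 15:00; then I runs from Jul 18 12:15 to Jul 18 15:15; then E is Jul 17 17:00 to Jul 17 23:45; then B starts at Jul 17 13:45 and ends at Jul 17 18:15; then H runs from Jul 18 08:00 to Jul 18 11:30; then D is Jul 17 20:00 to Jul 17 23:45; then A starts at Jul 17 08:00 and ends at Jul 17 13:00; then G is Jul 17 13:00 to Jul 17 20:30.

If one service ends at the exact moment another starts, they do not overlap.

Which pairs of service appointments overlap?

B & E, B & G, C & F, C & H, D & E, D & G, E & G, F & H, F & I

Sorted by start: A, G, B, E, D, C, F, H, I.
G starts exactly when A ends (back-to-back, no overlap), so A has no further overlaps.
B starts before G ends → G and B overlap.
E starts before G ends → G and E overlap.
D starts before G ends → G and D overlap.
C starts after G ends, so G has no further overlaps.
E starts before B ends → B and E overlap.
D starts after B ends, so B has no further overlaps.
D starts before E ends → E and D overlap.
C starts after E ends, so E has no further overlaps.
C starts after D ends, so D has no further overlaps.
F starts before C ends → C and F overlap.
H starts before C ends → C and H overlap.
I starts after C ends.
H starts before F ends → F and H overlap.
I starts before F ends → F and I overlap.
I starts after H ends.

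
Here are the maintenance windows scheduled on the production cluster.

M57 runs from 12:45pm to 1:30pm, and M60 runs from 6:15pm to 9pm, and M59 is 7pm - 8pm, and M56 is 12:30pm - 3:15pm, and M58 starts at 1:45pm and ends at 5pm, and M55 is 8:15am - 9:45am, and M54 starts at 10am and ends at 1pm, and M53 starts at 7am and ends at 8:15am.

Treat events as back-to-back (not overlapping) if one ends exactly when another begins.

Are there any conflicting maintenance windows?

Sorted by start: M53, M55, M54, M56, M57, M58, M60, M59.
M55 starts exactly when M53 ends (back-to-back, no overlap) — done with M53.
M54 starts after M55 ends — done with M55.
M56 starts before M54 ends → M54 and M56 overlap.
That's a conflict, so the schedule is not conflict-free.

Yes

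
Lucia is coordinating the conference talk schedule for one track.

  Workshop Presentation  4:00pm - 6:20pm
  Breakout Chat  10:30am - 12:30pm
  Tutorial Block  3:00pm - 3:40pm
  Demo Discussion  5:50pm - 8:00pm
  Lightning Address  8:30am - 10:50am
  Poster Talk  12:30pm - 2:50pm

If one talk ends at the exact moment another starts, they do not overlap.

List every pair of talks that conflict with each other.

Breakout Chat & Lightning Address, Demo Discussion & Workshop Presentation

Sorted by start: Lightning Address, Breakout Chat, Poster Talk, Tutorial Block, Workshop Presentation, Demo Discussion.
Breakout Chat starts before Lightning Address ends → Lightning Address and Breakout Chat overlap.
Poster Talk starts after Lightning Address ends; Lightning Address is clear from here.
Poster Talk starts exactly when Breakout Chat ends (back-to-back, no overlap); Breakout Chat is clear from here.
Tutorial Block starts after Poster Talk ends; Poster Talk is clear from here.
Workshop Presentation starts after Tutorial Block ends; Tutorial Block is clear from here.
Demo Discussion starts before Workshop Presentation ends → Workshop Presentation and Demo Discussion overlap.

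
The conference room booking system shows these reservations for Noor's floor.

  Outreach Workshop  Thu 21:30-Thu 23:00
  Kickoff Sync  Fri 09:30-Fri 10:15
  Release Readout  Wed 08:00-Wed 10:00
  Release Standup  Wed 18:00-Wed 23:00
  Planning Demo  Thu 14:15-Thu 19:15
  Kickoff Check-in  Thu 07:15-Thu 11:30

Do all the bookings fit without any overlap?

Sorted by start: Release Readout, Release Standup, Kickoff Check-in, Planning Demo, Outreach Workshop, Kickoff Sync.
Release Standup starts after Release Readout ends, so Release Readout has no further overlaps.
Kickoff Check-in starts after Release Standup ends, so Release Standup has no further overlaps.
Planning Demo starts after Kickoff Check-in ends, so Kickoff Check-in has no further overlaps.
Outreach Workshop starts after Planning Demo ends, so Planning Demo has no further overlaps.
Kickoff Sync starts after Outreach Workshop ends.
Every pair is clear; the schedule has no overlaps.

Yes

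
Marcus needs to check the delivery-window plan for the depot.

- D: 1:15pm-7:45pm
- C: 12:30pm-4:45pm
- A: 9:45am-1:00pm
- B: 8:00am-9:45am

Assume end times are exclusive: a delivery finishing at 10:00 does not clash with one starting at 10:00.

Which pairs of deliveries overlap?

Sorted by start: B, A, C, D.
A starts exactly when B ends (back-to-back, no overlap); B is clear from here.
C starts before A ends → A and C overlap.
D starts after A ends.
D starts before C ends → C and D overlap.

A & C, C & D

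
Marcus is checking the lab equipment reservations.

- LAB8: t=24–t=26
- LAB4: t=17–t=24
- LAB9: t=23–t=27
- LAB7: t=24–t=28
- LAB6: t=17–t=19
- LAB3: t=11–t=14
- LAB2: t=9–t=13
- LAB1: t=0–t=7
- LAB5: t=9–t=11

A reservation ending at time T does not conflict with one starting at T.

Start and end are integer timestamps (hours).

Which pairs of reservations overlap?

Sorted by start: LAB1, LAB2, LAB5, LAB3, LAB4, LAB6, LAB9, LAB7, LAB8.
LAB2 starts after LAB1 ends, so LAB1 has no further overlaps.
LAB5 starts before LAB2 ends → LAB2 and LAB5 overlap.
LAB3 starts before LAB2 ends → LAB2 and LAB3 overlap.
LAB4 starts after LAB2 ends, so LAB2 has no further overlaps.
LAB3 starts exactly when LAB5 ends (back-to-back, no overlap), so LAB5 has no further overlaps.
LAB4 starts after LAB3 ends, so LAB3 has no further overlaps.
LAB6 starts before LAB4 ends → LAB4 and LAB6 overlap.
LAB9 starts before LAB4 ends → LAB4 and LAB9 overlap.
LAB7 starts exactly when LAB4 ends (back-to-back, no overlap), so LAB4 has no further overlaps.
LAB9 starts after LAB6 ends, so LAB6 has no further overlaps.
LAB7 starts before LAB9 ends → LAB9 and LAB7 overlap.
LAB8 starts before LAB9 ends → LAB9 and LAB8 overlap.
LAB8 starts before LAB7 ends → LAB7 and LAB8 overlap.

LAB2 & LAB3, LAB2 & LAB5, LAB4 & LAB6, LAB4 & LAB9, LAB7 & LAB8, LAB7 & LAB9, LAB8 & LAB9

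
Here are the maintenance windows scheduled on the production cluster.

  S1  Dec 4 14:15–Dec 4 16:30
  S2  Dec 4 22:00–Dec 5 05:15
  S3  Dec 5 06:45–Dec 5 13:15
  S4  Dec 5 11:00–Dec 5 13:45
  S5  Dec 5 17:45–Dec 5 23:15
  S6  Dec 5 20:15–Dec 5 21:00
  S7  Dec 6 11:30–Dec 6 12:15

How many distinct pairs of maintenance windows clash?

2

Sorted by start: S1, S2, S3, S4, S5, S6, S7.
S2 starts after S1 ends, so nothing later overlaps S1 either.
S3 starts after S2 ends, so nothing later overlaps S2 either.
S4 starts before S3 ends → S3 and S4 overlap.
S5 starts after S3 ends, so nothing later overlaps S3 either.
S5 starts after S4 ends, so nothing later overlaps S4 either.
S6 starts before S5 ends → S5 and S6 overlap.
S7 starts after S5 ends.
S7 starts after S6 ends.
Overlapping pairs: S3 & S4, S5 & S6 — 2 in total.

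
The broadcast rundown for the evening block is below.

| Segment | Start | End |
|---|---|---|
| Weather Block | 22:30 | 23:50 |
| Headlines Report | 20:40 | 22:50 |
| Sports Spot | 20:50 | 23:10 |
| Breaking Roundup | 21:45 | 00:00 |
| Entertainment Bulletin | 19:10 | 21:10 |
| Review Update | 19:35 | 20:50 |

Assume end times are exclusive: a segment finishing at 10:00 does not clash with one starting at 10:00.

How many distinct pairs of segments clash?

10

Check each pair: they overlap iff neither finishes before the other starts.
Sorted by start: Entertainment Bulletin, Review Update, Headlines Report, Sports Spot, Breaking Roundup, Weather Block.
Review Update starts before Entertainment Bulletin ends → Entertainment Bulletin and Review Update overlap.
Headlines Report starts before Entertainment Bulletin ends → Entertainment Bulletin and Headlines Report overlap.
Sports Spot starts before Entertainment Bulletin ends → Entertainment Bulletin and Sports Spot overlap.
Breaking Roundup starts after Entertainment Bulletin ends, so nothing later overlaps Entertainment Bulletin either.
Headlines Report starts before Review Update ends → Review Update and Headlines Report overlap.
Sports Spot starts exactly when Review Update ends (back-to-back, no overlap), so nothing later overlaps Review Update either.
Sports Spot starts before Headlines Report ends → Headlines Report and Sports Spot overlap.
Breaking Roundup starts before Headlines Report ends → Headlines Report and Breaking Roundup overlap.
Weather Block starts before Headlines Report ends → Headlines Report and Weather Block overlap.
Breaking Roundup starts before Sports Spot ends → Sports Spot and Breaking Roundup overlap.
Weather Block starts before Sports Spot ends → Sports Spot and Weather Block overlap.
Weather Block starts before Breaking Roundup ends → Breaking Roundup and Weather Block overlap.
Overlapping pairs: Breaking Roundup & Headlines Report, Breaking Roundup & Sports Spot, Breaking Roundup & Weather Block, Entertainment Bulletin & Headlines Report, Entertainment Bulletin & Review Update, Entertainment Bulletin & Sports Spot, Headlines Report & Review Update, Headlines Report & Sports Spot, Headlines Report & Weather Block, Sports Spot & Weather Block — 10 in total.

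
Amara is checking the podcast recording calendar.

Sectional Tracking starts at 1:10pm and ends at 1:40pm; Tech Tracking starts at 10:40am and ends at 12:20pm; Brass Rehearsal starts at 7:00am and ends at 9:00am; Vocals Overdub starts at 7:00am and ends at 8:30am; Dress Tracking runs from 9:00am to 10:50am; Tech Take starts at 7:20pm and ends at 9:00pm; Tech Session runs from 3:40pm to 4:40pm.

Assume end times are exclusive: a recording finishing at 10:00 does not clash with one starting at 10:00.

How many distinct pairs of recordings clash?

Sorted by start: Vocals Overdub, Brass Rehearsal, Dress Tracking, Tech Tracking, Sectional Tracking, Tech Session, Tech Take.
Brass Rehearsal starts before Vocals Overdub ends → Vocals Overdub and Brass Rehearsal overlap.
Dress Tracking starts after Vocals Overdub ends; Vocals Overdub is clear from here.
Dress Tracking starts exactly when Brass Rehearsal ends (back-to-back, no overlap); Brass Rehearsal is clear from here.
Tech Tracking starts before Dress Tracking ends → Dress Tracking and Tech Tracking overlap.
Sectional Tracking starts after Dress Tracking ends; Dress Tracking is clear from here.
Sectional Tracking starts after Tech Tracking ends; Tech Tracking is clear from here.
Tech Session starts after Sectional Tracking ends; Sectional Tracking is clear from here.
Tech Take starts after Tech Session ends.
Overlapping pairs: Brass Rehearsal & Vocals Overdub, Dress Tracking & Tech Tracking — 2 in total.

2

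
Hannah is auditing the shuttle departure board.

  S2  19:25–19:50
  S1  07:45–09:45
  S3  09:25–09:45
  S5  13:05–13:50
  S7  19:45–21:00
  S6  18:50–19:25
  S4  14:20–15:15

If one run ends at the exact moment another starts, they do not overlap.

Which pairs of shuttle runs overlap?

Sorted by start: S1, S3, S5, S4, S6, S2, S7.
S3 starts before S1 ends → S1 and S3 overlap.
S5 starts after S1 ends — done with S1.
S5 starts after S3 ends — done with S3.
S4 starts after S5 ends — done with S5.
S6 starts after S4 ends — done with S4.
S2 starts exactly when S6 ends (back-to-back, no overlap) — done with S6.
S7 starts before S2 ends → S2 and S7 overlap.

S1 & S3, S2 & S7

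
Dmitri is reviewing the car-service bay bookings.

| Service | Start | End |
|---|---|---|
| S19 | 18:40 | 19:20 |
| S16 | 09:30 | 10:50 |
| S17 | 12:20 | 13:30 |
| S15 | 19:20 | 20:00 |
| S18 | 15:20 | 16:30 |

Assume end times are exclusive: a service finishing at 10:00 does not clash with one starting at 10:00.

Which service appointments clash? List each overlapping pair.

none

Two intervals overlap when each starts before the other ends.
Sorted by start: S16, S17, S18, S19, S15.
S17 starts after S16 ends; S16 is clear from here.
S18 starts after S17 ends; S17 is clear from here.
S19 starts after S18 ends; S18 is clear from here.
S15 starts exactly when S19 ends (back-to-back, no overlap).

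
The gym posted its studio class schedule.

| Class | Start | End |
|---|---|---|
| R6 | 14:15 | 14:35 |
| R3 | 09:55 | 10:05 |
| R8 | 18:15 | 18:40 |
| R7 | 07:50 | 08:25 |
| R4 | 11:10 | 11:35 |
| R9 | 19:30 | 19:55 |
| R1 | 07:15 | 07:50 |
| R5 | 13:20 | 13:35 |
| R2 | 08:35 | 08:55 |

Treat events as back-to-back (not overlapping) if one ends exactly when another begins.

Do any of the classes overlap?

No

Check each pair: they overlap iff neither finishes before the other starts.
Sorted by start: R1, R7, R2, R3, R4, R5, R6, R8, R9.
R7 starts exactly when R1 ends (back-to-back, no overlap), so R1 has no further overlaps.
R2 starts after R7 ends, so R7 has no further overlaps.
R3 starts after R2 ends, so R2 has no further overlaps.
R4 starts after R3 ends, so R3 has no further overlaps.
R5 starts after R4 ends, so R4 has no further overlaps.
R6 starts after R5 ends, so R5 has no further overlaps.
R8 starts after R6 ends, so R6 has no further overlaps.
R9 starts after R8 ends.
Every pair is clear; the schedule has no overlaps.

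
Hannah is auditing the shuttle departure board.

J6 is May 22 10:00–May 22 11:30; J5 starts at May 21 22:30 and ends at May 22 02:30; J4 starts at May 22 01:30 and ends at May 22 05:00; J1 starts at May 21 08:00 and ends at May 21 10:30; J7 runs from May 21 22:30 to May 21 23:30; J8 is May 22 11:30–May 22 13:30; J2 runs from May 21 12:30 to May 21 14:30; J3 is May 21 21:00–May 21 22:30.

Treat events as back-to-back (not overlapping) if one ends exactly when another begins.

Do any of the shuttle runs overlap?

Check each pair: they overlap iff neither finishes before the other starts.
Sorted by start: J1, J2, J3, J5, J7, J4, J6, J8.
J2 starts after J1 ends — done with J1.
J3 starts after J2 ends — done with J2.
J5 starts exactly when J3 ends (back-to-back, no overlap) — done with J3.
J7 starts before J5 ends → J5 and J7 overlap.
That's a conflict, so the schedule is not conflict-free.

Yes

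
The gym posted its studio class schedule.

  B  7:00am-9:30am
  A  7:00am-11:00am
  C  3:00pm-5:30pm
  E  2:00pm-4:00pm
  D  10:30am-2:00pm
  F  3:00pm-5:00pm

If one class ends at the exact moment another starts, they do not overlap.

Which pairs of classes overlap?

A & B, A & D, C & E, C & F, E & F

Sorted by start: A, B, D, E, C, F.
B starts before A ends → A and B overlap.
D starts before A ends → A and D overlap.
E starts after A ends; A is clear from here.
D starts after B ends; B is clear from here.
E starts exactly when D ends (back-to-back, no overlap); D is clear from here.
C starts before E ends → E and C overlap.
F starts before E ends → E and F overlap.
F starts before C ends → C and F overlap.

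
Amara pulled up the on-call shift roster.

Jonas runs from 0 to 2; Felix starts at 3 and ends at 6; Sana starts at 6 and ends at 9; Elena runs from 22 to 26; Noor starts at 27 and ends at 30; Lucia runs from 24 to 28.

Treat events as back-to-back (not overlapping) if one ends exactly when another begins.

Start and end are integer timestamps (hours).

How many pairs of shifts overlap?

Sorted by start: Jonas, Felix, Sana, Elena, Lucia, Noor.
Felix starts after Jonas ends, so Jonas has no further overlaps.
Sana starts exactly when Felix ends (back-to-back, no overlap), so Felix has no further overlaps.
Elena starts after Sana ends, so Sana has no further overlaps.
Lucia starts before Elena ends → Elena and Lucia overlap.
Noor starts after Elena ends.
Noor starts before Lucia ends → Lucia and Noor overlap.
Overlapping pairs: Elena & Lucia, Lucia & Noor — 2 in total.

2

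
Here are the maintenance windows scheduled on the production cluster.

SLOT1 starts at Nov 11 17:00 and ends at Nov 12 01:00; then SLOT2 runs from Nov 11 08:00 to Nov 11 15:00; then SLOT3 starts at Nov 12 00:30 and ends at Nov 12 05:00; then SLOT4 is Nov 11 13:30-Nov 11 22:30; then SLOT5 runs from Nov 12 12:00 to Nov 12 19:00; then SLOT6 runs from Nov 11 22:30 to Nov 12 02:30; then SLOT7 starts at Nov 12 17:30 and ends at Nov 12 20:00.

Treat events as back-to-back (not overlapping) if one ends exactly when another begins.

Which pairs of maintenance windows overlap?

Two intervals overlap when each starts before the other ends.
Sorted by start: SLOT2, SLOT4, SLOT1, SLOT6, SLOT3, SLOT5, SLOT7.
SLOT4 starts before SLOT2 ends → SLOT2 and SLOT4 overlap.
SLOT1 starts after SLOT2 ends, so nothing later overlaps SLOT2 either.
SLOT1 starts before SLOT4 ends → SLOT4 and SLOT1 overlap.
SLOT6 starts exactly when SLOT4 ends (back-to-back, no overlap), so nothing later overlaps SLOT4 either.
SLOT6 starts before SLOT1 ends → SLOT1 and SLOT6 overlap.
SLOT3 starts before SLOT1 ends → SLOT1 and SLOT3 overlap.
SLOT5 starts after SLOT1 ends, so nothing later overlaps SLOT1 either.
SLOT3 starts before SLOT6 ends → SLOT6 and SLOT3 overlap.
SLOT5 starts after SLOT6 ends, so nothing later overlaps SLOT6 either.
SLOT5 starts after SLOT3 ends, so nothing later overlaps SLOT3 either.
SLOT7 starts before SLOT5 ends → SLOT5 and SLOT7 overlap.

SLOT1 & SLOT3, SLOT1 & SLOT4, SLOT1 & SLOT6, SLOT2 & SLOT4, SLOT3 & SLOT6, SLOT5 & SLOT7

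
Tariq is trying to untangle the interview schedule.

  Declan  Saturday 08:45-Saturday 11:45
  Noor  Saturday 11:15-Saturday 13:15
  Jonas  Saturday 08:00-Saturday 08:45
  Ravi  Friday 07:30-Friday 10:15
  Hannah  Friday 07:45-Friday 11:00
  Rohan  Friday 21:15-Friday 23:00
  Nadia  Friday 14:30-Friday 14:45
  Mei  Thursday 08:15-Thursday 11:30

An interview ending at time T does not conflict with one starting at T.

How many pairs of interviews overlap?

Sorted by start: Mei, Ravi, Hannah, Nadia, Rohan, Jonas, Declan, Noor.
Ravi starts after Mei ends — done with Mei.
Hannah starts before Ravi ends → Ravi and Hannah overlap.
Nadia starts after Ravi ends — done with Ravi.
Nadia starts after Hannah ends — done with Hannah.
Rohan starts after Nadia ends — done with Nadia.
Jonas starts after Rohan ends — done with Rohan.
Declan starts exactly when Jonas ends (back-to-back, no overlap) — done with Jonas.
Noor starts before Declan ends → Declan and Noor overlap.
Overlapping pairs: Declan & Noor, Hannah & Ravi — 2 in total.

2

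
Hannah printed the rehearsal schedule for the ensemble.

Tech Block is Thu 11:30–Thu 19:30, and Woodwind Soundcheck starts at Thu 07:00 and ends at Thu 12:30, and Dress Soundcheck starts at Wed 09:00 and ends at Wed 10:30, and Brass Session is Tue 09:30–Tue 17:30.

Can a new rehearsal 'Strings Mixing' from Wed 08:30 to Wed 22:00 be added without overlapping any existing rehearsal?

No — it overlaps Dress Soundcheck

Brass Session: ends Tue 17:30 at or before Strings Mixing starts Wed 08:30 → clear.
Dress Soundcheck: starts Wed 09:00 before Strings Mixing ends Wed 22:00, and ends Wed 10:30 after Strings Mixing starts Wed 08:30 → overlap.
Woodwind Soundcheck: starts Thu 07:00 at or after Strings Mixing ends Wed 22:00 → clear.
Tech Block: starts Thu 11:30 at or after Strings Mixing ends Wed 22:00 → clear.
Strings Mixing overlaps Dress Soundcheck.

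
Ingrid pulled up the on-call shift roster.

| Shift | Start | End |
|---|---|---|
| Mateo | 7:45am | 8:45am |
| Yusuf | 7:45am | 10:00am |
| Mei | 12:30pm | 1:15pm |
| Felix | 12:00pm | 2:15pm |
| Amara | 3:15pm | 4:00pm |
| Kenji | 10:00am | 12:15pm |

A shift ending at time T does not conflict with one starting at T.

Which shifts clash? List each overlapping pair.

Sorted by start: Mateo, Yusuf, Kenji, Felix, Mei, Amara.
Yusuf starts before Mateo ends → Mateo and Yusuf overlap.
Kenji starts after Mateo ends, so Mateo has no further overlaps.
Kenji starts exactly when Yusuf ends (back-to-back, no overlap), so Yusuf has no further overlaps.
Felix starts before Kenji ends → Kenji and Felix overlap.
Mei starts after Kenji ends, so Kenji has no further overlaps.
Mei starts before Felix ends → Felix and Mei overlap.
Amara starts after Felix ends.
Amara starts after Mei ends.

Felix & Kenji, Felix & Mei, Mateo & Yusuf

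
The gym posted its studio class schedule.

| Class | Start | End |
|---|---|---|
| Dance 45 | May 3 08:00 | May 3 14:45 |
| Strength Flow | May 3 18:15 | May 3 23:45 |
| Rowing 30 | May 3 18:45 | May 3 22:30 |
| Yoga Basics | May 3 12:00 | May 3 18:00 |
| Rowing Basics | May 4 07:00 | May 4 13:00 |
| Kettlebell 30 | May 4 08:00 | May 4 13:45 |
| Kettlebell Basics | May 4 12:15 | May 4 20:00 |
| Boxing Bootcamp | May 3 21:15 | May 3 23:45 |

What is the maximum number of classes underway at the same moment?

3

Sweep the timeline, counting +1 at each start and −1 at each end (ends before starts at a tie):
May 3 08:00 start Dance 45 → 1
May 3 12:00 start Yoga Basics → 2
May 3 14:45 end Dance 45 → 1
May 3 18:00 end Yoga Basics → 0
May 3 18:15 start Strength Flow → 1
May 3 18:45 start Rowing 30 → 2
May 3 21:15 start Boxing Bootcamp → 3
May 3 22:30 end Rowing 30 → 2
May 3 23:45 end Boxing Bootcamp → 1
May 3 23:45 end Strength Flow → 0
May 4 07:00 start Rowing Basics → 1
May 4 08:00 start Kettlebell 30 → 2
May 4 12:15 start Kettlebell Basics → 3
May 4 13:00 end Rowing Basics → 2
May 4 13:45 end Kettlebell 30 → 1
May 4 20:00 end Kettlebell Basics → 0
Peak is 3, at May 3 21:15 (Boxing Bootcamp, Rowing 30, Strength Flow).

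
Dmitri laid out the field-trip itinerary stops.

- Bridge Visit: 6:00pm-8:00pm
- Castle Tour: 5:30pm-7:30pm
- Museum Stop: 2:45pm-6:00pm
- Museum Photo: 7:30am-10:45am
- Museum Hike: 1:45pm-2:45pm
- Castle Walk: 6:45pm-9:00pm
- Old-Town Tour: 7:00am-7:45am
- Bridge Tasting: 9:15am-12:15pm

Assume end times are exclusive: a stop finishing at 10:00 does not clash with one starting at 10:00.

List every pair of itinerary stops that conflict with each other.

Bridge Tasting & Museum Photo, Bridge Visit & Castle Tour, Bridge Visit & Castle Walk, Castle Tour & Castle Walk, Castle Tour & Museum Stop, Museum Photo & Old-Town Tour

Sorted by start: Old-Town Tour, Museum Photo, Bridge Tasting, Museum Hike, Museum Stop, Castle Tour, Bridge Visit, Castle Walk.
Museum Photo starts before Old-Town Tour ends → Old-Town Tour and Museum Photo overlap.
Bridge Tasting starts after Old-Town Tour ends; Old-Town Tour is clear from here.
Bridge Tasting starts before Museum Photo ends → Museum Photo and Bridge Tasting overlap.
Museum Hike starts after Museum Photo ends; Museum Photo is clear from here.
Museum Hike starts after Bridge Tasting ends; Bridge Tasting is clear from here.
Museum Stop starts exactly when Museum Hike ends (back-to-back, no overlap); Museum Hike is clear from here.
Castle Tour starts before Museum Stop ends → Museum Stop and Castle Tour overlap.
Bridge Visit starts exactly when Museum Stop ends (back-to-back, no overlap); Museum Stop is clear from here.
Bridge Visit starts before Castle Tour ends → Castle Tour and Bridge Visit overlap.
Castle Walk starts before Castle Tour ends → Castle Tour and Castle Walk overlap.
Castle Walk starts before Bridge Visit ends → Bridge Visit and Castle Walk overlap.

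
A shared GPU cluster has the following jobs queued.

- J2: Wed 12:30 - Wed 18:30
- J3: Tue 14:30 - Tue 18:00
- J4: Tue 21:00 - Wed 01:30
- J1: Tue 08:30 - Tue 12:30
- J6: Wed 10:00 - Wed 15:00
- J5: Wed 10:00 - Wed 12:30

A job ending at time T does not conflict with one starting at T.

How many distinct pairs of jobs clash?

Sorted by start: J1, J3, J4, J5, J6, J2.
J3 starts after J1 ends, so J1 has no further overlaps.
J4 starts after J3 ends, so J3 has no further overlaps.
J5 starts after J4 ends, so J4 has no further overlaps.
J6 starts before J5 ends → J5 and J6 overlap.
J2 starts exactly when J5 ends (back-to-back, no overlap).
J2 starts before J6 ends → J6 and J2 overlap.
Overlapping pairs: J2 & J6, J5 & J6 — 2 in total.

2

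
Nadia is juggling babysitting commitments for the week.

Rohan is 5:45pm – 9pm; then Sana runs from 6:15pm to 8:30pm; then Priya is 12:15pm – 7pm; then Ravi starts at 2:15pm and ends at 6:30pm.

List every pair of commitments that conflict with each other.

Sorted by start: Priya, Ravi, Rohan, Sana.
Ravi starts before Priya ends → Priya and Ravi overlap.
Rohan starts before Priya ends → Priya and Rohan overlap.
Sana starts before Priya ends → Priya and Sana overlap.
Rohan starts before Ravi ends → Ravi and Rohan overlap.
Sana starts before Ravi ends → Ravi and Sana overlap.
Sana starts before Rohan ends → Rohan and Sana overlap.

Priya & Ravi, Priya & Rohan, Priya & Sana, Ravi & Rohan, Ravi & Sana, Rohan & Sana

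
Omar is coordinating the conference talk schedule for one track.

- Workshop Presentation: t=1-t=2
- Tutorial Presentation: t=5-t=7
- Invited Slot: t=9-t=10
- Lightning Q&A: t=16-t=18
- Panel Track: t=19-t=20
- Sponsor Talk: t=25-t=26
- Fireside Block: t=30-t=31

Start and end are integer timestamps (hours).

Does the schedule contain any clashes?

Check each pair: they overlap iff neither finishes before the other starts.
Sorted by start: Workshop Presentation, Tutorial Presentation, Invited Slot, Lightning Q&A, Panel Track, Sponsor Talk, Fireside Block.
Tutorial Presentation starts after Workshop Presentation ends; Workshop Presentation is clear from here.
Invited Slot starts after Tutorial Presentation ends; Tutorial Presentation is clear from here.
Lightning Q&A starts after Invited Slot ends; Invited Slot is clear from here.
Panel Track starts after Lightning Q&A ends; Lightning Q&A is clear from here.
Sponsor Talk starts after Panel Track ends; Panel Track is clear from here.
Fireside Block starts after Sponsor Talk ends.
Every pair is clear; the schedule has no overlaps.

No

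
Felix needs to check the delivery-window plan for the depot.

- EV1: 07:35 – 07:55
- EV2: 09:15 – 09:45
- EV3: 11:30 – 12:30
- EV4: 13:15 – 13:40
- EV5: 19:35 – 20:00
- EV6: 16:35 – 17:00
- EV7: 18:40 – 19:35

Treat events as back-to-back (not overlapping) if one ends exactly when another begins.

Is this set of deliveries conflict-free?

Check each pair: they overlap iff neither finishes before the other starts.
Sorted by start: EV1, EV2, EV3, EV4, EV6, EV7, EV5.
EV2 starts after EV1 ends, so nothing later overlaps EV1 either.
EV3 starts after EV2 ends, so nothing later overlaps EV2 either.
EV4 starts after EV3 ends, so nothing later overlaps EV3 either.
EV6 starts after EV4 ends, so nothing later overlaps EV4 either.
EV7 starts after EV6 ends, so nothing later overlaps EV6 either.
EV5 starts exactly when EV7 ends (back-to-back, no overlap).
Every pair is clear; the schedule has no overlaps.

Yes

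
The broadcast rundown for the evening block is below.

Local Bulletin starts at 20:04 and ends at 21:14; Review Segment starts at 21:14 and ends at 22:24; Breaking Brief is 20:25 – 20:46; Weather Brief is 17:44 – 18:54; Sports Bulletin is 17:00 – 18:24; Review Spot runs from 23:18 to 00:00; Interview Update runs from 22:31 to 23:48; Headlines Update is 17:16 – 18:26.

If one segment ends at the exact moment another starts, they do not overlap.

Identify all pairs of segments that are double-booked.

Sorted by start: Sports Bulletin, Headlines Update, Weather Brief, Local Bulletin, Breaking Brief, Review Segment, Interview Update, Review Spot.
Headlines Update starts before Sports Bulletin ends → Sports Bulletin and Headlines Update overlap.
Weather Brief starts before Sports Bulletin ends → Sports Bulletin and Weather Brief overlap.
Local Bulletin starts after Sports Bulletin ends, so nothing later overlaps Sports Bulletin either.
Weather Brief starts before Headlines Update ends → Headlines Update and Weather Brief overlap.
Local Bulletin starts after Headlines Update ends, so nothing later overlaps Headlines Update either.
Local Bulletin starts after Weather Brief ends, so nothing later overlaps Weather Brief either.
Breaking Brief starts before Local Bulletin ends → Local Bulletin and Breaking Brief overlap.
Review Segment starts exactly when Local Bulletin ends (back-to-back, no overlap), so nothing later overlaps Local Bulletin either.
Review Segment starts after Breaking Brief ends, so nothing later overlaps Breaking Brief either.
Interview Update starts after Review Segment ends, so nothing later overlaps Review Segment either.
Review Spot starts before Interview Update ends → Interview Update and Review Spot overlap.

Breaking Brief & Local Bulletin, Headlines Update & Sports Bulletin, Headlines Update & Weather Brief, Interview Update & Review Spot, Sports Bulletin & Weather Brief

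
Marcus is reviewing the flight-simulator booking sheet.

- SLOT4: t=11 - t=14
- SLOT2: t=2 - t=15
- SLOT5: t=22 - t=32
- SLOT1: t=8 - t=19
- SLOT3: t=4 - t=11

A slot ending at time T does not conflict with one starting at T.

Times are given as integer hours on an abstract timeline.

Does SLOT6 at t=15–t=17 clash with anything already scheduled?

SLOT2: ends t=15 at or before SLOT6 starts t=15 → clear.
SLOT3: ends t=11 at or before SLOT6 starts t=15 → clear.
SLOT1: starts t=8 before SLOT6 ends t=17, and ends t=19 after SLOT6 starts t=15 → overlap.
SLOT4: ends t=14 at or before SLOT6 starts t=15 → clear.
SLOT5: starts t=22 at or after SLOT6 ends t=17 → clear.
SLOT6 overlaps SLOT1.

Yes — it overlaps SLOT1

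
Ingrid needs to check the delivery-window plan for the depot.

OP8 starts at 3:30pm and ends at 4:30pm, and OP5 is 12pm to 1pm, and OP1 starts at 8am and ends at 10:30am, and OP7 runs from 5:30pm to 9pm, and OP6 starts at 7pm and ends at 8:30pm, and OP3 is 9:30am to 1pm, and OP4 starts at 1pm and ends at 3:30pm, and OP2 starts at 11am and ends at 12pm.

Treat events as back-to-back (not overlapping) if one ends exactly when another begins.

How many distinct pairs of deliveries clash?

Sorted by start: OP1, OP3, OP2, OP5, OP4, OP8, OP7, OP6.
OP3 starts before OP1 ends → OP1 and OP3 overlap.
OP2 starts after OP1 ends; OP1 is clear from here.
OP2 starts before OP3 ends → OP3 and OP2 overlap.
OP5 starts before OP3 ends → OP3 and OP5 overlap.
OP4 starts exactly when OP3 ends (back-to-back, no overlap); OP3 is clear from here.
OP5 starts exactly when OP2 ends (back-to-back, no overlap); OP2 is clear from here.
OP4 starts exactly when OP5 ends (back-to-back, no overlap); OP5 is clear from here.
OP8 starts exactly when OP4 ends (back-to-back, no overlap); OP4 is clear from here.
OP7 starts after OP8 ends; OP8 is clear from here.
OP6 starts before OP7 ends → OP7 and OP6 overlap.
Overlapping pairs: OP1 & OP3, OP2 & OP3, OP3 & OP5, OP6 & OP7 — 4 in total.

4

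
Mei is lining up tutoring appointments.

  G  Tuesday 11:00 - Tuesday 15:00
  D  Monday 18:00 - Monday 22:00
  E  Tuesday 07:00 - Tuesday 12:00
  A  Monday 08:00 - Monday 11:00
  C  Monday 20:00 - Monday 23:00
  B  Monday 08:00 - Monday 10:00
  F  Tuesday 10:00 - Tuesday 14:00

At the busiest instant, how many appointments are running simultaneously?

Sweep the timeline, counting +1 at each start and −1 at each end (ends before starts at a tie):
Monday 08:00 start A → 1
Monday 08:00 start B → 2
Monday 10:00 end B → 1
Monday 11:00 end A → 0
Monday 18:00 start D → 1
Monday 20:00 start C → 2
Monday 22:00 end D → 1
Monday 23:00 end C → 0
Tuesday 07:00 start E → 1
Tuesday 10:00 start F → 2
Tuesday 11:00 start G → 3
Tuesday 12:00 end E → 2
Tuesday 14:00 end F → 1
Tuesday 15:00 end G → 0
Peak is 3, at Tuesday 11:00 (E, F, G).

3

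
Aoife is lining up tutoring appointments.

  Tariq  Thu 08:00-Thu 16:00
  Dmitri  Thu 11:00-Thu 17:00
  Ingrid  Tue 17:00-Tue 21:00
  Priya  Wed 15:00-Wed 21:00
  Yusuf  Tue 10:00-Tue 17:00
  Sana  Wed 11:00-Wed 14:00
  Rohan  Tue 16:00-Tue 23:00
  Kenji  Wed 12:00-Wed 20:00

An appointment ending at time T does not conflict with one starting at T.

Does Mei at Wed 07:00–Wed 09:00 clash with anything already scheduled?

No — it doesn't clash with anything

Yusuf: ends Tue 17:00 at or before Mei starts Wed 07:00 → clear.
Rohan: ends Tue 23:00 at or before Mei starts Wed 07:00 → clear.
Ingrid: ends Tue 21:00 at or before Mei starts Wed 07:00 → clear.
Sana: starts Wed 11:00 at or after Mei ends Wed 09:00 → clear.
Kenji: starts Wed 12:00 at or after Mei ends Wed 09:00 → clear.
Priya: starts Wed 15:00 at or after Mei ends Wed 09:00 → clear.
Tariq: starts Thu 08:00 at or after Mei ends Wed 09:00 → clear.
Dmitri: starts Thu 11:00 at or after Mei ends Wed 09:00 → clear.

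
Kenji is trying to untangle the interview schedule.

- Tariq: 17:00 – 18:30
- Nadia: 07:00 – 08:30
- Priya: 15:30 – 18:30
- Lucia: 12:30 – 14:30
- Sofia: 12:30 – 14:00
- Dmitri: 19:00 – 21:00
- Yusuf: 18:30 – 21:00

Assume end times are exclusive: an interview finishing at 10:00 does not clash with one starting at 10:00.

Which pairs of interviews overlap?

Dmitri & Yusuf, Lucia & Sofia, Priya & Tariq

Two intervals overlap when each starts before the other ends.
Sorted by start: Nadia, Lucia, Sofia, Priya, Tariq, Yusuf, Dmitri.
Lucia starts after Nadia ends — done with Nadia.
Sofia starts before Lucia ends → Lucia and Sofia overlap.
Priya starts after Lucia ends — done with Lucia.
Priya starts after Sofia ends — done with Sofia.
Tariq starts before Priya ends → Priya and Tariq overlap.
Yusuf starts exactly when Priya ends (back-to-back, no overlap) — done with Priya.
Yusuf starts exactly when Tariq ends (back-to-back, no overlap) — done with Tariq.
Dmitri starts before Yusuf ends → Yusuf and Dmitri overlap.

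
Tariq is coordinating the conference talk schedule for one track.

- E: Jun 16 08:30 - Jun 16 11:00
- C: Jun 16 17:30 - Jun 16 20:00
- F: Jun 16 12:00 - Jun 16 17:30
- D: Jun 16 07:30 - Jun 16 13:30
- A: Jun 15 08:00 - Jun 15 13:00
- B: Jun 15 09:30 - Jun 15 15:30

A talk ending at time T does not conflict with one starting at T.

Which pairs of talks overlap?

A & B, D & E, D & F

Sorted by start: A, B, D, E, F, C.
B starts before A ends → A and B overlap.
D starts after A ends; A is clear from here.
D starts after B ends; B is clear from here.
E starts before D ends → D and E overlap.
F starts before D ends → D and F overlap.
C starts after D ends.
F starts after E ends; E is clear from here.
C starts exactly when F ends (back-to-back, no overlap).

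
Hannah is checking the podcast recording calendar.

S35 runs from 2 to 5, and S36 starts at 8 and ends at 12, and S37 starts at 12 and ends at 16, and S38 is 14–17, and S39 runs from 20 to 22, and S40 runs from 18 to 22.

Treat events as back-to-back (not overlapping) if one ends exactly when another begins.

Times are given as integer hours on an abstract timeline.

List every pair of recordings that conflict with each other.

S37 & S38, S39 & S40

Sorted by start: S35, S36, S37, S38, S40, S39.
S36 starts after S35 ends, so nothing later overlaps S35 either.
S37 starts exactly when S36 ends (back-to-back, no overlap), so nothing later overlaps S36 either.
S38 starts before S37 ends → S37 and S38 overlap.
S40 starts after S37 ends, so nothing later overlaps S37 either.
S40 starts after S38 ends, so nothing later overlaps S38 either.
S39 starts before S40 ends → S40 and S39 overlap.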